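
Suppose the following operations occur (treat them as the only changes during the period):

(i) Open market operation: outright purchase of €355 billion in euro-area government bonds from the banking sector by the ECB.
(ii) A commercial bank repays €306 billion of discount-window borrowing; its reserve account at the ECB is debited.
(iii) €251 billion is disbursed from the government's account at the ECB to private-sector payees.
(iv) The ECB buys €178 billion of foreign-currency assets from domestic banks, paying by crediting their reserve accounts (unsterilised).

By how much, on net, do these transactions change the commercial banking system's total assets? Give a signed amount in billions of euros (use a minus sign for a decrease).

-€55 billion

ECB balance sheet:
  Assets:      Securities +€355B, Loans to banks −€306B, Foreign assets +€178B
  Liabilities: Bank reserves +€478B, Government deposits −€251B
Commercial banking system:
  Assets:      Reserves at CB +€478B, Securities −€355B, Foreign assets −€178B
  Liabilities: Checkable deposits +€251B, Borrowings from CB −€306B
Change in total bank assets = -€55 billion.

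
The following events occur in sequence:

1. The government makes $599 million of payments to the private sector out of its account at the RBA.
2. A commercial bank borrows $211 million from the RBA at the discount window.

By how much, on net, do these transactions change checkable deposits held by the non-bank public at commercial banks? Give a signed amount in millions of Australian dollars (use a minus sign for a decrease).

RBA balance sheet:
  Assets:      Loans to banks +$211M
  Liabilities: Bank reserves +$810M, Government deposits −$599M
Commercial banking system:
  Assets:      Reserves at CB +$810M
  Liabilities: Checkable deposits +$599M, Borrowings from CB +$211M
So the change in checkable deposits held by the non-bank public at commercial banks is +$599 million.

+$599 million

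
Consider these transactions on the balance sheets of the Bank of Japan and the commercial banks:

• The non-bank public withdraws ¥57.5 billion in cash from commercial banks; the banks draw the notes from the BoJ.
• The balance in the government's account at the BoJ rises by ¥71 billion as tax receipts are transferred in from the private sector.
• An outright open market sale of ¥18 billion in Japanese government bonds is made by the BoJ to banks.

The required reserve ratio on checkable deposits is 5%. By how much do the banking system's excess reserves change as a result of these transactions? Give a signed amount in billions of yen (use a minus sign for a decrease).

Currency withdrawal ¥57.5 billion: reserves −¥57.5B, deposits −¥57.5B.
Government account inflow ¥71 billion: reserves −¥71B, deposits −¥71B.
OMO sale (to banks) ¥18 billion: reserves −¥18B, deposits 0.
Totals: Δreserves = −¥146.5B, Δdeposits = −¥128.5B.
Δrequired reserves = 5% × −¥128.5B = −¥6.425B.
Δexcess reserves = Δreserves − Δrequired = −¥146.5B − (−¥6.425B) = -¥140.075 billion.

-¥140.075 billion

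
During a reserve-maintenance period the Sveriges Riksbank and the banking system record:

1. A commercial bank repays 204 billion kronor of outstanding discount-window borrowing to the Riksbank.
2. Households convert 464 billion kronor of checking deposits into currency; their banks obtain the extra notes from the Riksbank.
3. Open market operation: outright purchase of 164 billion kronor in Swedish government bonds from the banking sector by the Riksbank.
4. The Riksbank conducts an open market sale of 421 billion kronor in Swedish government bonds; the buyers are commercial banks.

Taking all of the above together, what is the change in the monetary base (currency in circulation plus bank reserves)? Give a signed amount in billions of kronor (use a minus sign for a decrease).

-461 billion

Riksbank balance sheet:
  Assets:      Securities −257B, Loans to banks −204B
  Liabilities: Bank reserves −925B, Currency in circulation +464B
Commercial banking system:
  Assets:      Reserves at CB −925B, Securities +257B
  Liabilities: Checkable deposits −464B, Borrowings from CB −204B
Monetary base = currency + reserves: +464B + (−925B) = -461 billion.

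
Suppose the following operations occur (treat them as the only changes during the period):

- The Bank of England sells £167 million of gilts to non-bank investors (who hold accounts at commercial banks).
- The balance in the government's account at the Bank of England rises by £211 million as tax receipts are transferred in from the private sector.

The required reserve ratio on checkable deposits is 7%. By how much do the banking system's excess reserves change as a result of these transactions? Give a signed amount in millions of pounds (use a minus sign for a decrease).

Asset sale (to non-banks) £167 million: reserves −£167M, deposits −£167M.
Government account inflow £211 million: reserves −£211M, deposits −£211M.
Totals: Δreserves = −£378M, Δdeposits = −£378M.
Δrequired reserves = 7% × −£378M = −£26.46M.
Δexcess reserves = Δreserves − Δrequired = −£378M − (−£26.46M) = -£351.54 million.

-£351.54 million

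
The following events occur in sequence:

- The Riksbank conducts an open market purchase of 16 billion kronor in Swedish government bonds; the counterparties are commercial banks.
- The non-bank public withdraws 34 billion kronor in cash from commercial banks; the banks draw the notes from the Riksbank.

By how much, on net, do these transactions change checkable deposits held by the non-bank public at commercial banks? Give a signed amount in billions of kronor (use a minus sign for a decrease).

OMO purchase (from banks) 16 billion kronor: the counterparty is a bank, so public deposits are unchanged → 0.
Currency withdrawal 34 billion kronor: non-bank counterparties' bank balances fall → −34B.
Net: 0 − 34 = -34 billion.

-34 billion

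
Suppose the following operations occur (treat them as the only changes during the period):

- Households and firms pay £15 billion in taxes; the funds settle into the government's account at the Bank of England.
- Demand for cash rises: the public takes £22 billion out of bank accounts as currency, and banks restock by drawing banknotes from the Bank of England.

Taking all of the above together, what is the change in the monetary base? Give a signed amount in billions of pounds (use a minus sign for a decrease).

Bank of England balance sheet:
  Assets:      no change
  Liabilities: Bank reserves −£37B, Currency in circulation +£22B, Government deposits +£15B
Monetary base = currency + reserves: +£22B + (−£37B) = -£15 billion.

-£15 billion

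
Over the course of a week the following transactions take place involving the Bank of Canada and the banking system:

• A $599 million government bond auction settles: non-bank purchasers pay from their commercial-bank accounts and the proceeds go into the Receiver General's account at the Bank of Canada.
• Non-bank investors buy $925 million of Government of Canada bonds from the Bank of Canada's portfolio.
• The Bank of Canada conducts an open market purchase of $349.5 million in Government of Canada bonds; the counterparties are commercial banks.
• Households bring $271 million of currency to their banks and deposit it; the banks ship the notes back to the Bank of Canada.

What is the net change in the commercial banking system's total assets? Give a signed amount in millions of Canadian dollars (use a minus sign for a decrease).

-$1253 million

Government account inflow $599 million: bank balance sheets shrink → −$599M.
Asset sale (to non-banks) $925 million: bank balance sheets shrink → −$925M.
OMO purchase (from banks) $349.5 million: just an asset swap on bank balance sheets → 0.
Currency deposit $271 million: bank balance sheets expand → +$271M.
Net: −599 − 925 + 0 + 271 = -$1253 million.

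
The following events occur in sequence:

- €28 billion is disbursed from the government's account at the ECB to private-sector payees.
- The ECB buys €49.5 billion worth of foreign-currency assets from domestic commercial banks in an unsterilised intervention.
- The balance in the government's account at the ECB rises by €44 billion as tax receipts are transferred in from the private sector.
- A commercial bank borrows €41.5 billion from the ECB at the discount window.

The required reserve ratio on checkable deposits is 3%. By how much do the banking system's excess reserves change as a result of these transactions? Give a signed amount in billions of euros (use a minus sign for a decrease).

+€75.48 billion

Government spending €28 billion: reserves +€28B, deposits +€28B.
FX purchase €49.5 billion: reserves +€49.5B, deposits 0.
Government account inflow €44 billion: reserves −€44B, deposits −€44B.
Discount-window loan €41.5 billion: reserves +€41.5B, deposits 0.
Totals: Δreserves = +€75B, Δdeposits = −€16B.
Δrequired reserves = 3% × −€16B = −€0.48B.
Δexcess reserves = Δreserves − Δrequired = +€75B − (−€0.48B) = +€75.48 billion.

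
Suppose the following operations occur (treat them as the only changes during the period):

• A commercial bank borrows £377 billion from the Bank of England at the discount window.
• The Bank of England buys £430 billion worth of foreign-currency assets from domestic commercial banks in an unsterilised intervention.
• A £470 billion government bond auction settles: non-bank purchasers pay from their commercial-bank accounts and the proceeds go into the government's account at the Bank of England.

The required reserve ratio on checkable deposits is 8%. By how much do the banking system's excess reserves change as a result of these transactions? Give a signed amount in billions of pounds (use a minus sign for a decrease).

+£374.6 billion

Discount-window loan £377 billion: reserves +£377B, deposits 0.
FX purchase £430 billion: reserves +£430B, deposits 0.
Government account inflow £470 billion: reserves −£470B, deposits −£470B.
Totals: Δreserves = +£337B, Δdeposits = −£470B.
Δrequired reserves = 8% × −£470B = −£37.6B.
Δexcess reserves = Δreserves − Δrequired = +£337B − (−£37.6B) = +£374.6 billion.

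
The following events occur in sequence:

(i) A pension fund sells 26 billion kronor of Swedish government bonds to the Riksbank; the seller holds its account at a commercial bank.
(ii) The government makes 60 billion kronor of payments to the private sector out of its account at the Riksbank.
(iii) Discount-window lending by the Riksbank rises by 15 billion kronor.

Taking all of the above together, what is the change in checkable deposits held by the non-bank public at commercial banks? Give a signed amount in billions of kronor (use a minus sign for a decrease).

Asset purchase (from non-banks) 26 billion kronor: non-bank counterparties' bank balances rise → +26B.
Government spending 60 billion kronor: non-bank counterparties' bank balances rise → +60B.
Discount-window loan 15 billion kronor: the counterparty is a bank, so public deposits are unchanged → 0.
Net: 26 + 60 + 0 = +86 billion.

+86 billion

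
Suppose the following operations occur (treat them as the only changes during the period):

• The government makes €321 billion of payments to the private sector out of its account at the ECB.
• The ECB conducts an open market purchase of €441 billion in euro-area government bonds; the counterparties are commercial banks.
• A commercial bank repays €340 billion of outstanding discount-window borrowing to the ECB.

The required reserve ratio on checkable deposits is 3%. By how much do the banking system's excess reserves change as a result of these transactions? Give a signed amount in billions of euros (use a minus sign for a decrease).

+€412.37 billion

Government spending €321 billion: reserves +€321B, deposits +€321B.
OMO purchase (from banks) €441 billion: reserves +€441B, deposits 0.
Discount-window repayment €340 billion: reserves −€340B, deposits 0.
Totals: Δreserves = +€422B, Δdeposits = +€321B.
Δrequired reserves = 3% × +€321B = +€9.63B.
Δexcess reserves = Δreserves − Δrequired = +€422B − (+€9.63B) = +€412.37 billion.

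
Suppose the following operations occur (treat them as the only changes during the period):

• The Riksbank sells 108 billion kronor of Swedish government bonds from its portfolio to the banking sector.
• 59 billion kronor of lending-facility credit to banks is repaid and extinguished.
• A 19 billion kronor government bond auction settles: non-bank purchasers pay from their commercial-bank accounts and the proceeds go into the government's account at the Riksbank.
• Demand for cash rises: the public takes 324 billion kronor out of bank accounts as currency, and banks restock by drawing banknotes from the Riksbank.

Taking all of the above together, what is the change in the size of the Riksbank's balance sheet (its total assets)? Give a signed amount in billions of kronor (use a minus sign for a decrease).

Riksbank balance sheet:
  Assets:      Securities −108B, Loans to banks −59B
  Liabilities: Bank reserves −510B, Currency in circulation +324B, Government deposits +19B
Commercial banking system:
  Assets:      Reserves at CB −510B, Securities +108B
  Liabilities: Checkable deposits −343B, Borrowings from CB −59B
Change in total Riksbank assets = -167 billion.

-167 billion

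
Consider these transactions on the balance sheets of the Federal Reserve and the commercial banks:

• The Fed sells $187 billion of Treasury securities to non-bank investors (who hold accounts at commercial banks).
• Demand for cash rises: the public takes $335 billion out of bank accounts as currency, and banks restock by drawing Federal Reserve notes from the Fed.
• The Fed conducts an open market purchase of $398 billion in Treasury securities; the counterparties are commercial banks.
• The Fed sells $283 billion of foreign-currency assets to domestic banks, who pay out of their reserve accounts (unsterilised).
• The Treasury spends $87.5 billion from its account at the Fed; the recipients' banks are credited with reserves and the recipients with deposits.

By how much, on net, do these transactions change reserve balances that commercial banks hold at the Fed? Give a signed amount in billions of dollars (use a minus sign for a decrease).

-$319.5 billion

Fed balance sheet:
  Assets:      Securities +$211B, Foreign assets −$283B
  Liabilities: Bank reserves −$319.5B, Currency in circulation +$335B, Government deposits −$87.5B
Commercial banking system:
  Assets:      Reserves at CB −$319.5B, Securities −$398B, Foreign assets +$283B
  Liabilities: Checkable deposits −$434.5B
So the change in reserve balances that commercial banks hold at the Fed is -$319.5 billion.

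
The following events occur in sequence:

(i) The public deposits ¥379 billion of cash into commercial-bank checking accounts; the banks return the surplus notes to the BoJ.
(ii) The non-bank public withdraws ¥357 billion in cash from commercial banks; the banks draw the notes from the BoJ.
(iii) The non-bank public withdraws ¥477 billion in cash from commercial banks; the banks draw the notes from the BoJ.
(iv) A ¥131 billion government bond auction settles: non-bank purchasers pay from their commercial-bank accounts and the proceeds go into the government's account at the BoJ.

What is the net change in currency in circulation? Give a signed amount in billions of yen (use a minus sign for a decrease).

BoJ balance sheet:
  Assets:      no change
  Liabilities: Bank reserves −¥586B, Currency in circulation +¥455B, Government deposits +¥131B
Commercial banking system:
  Assets:      Reserves at CB −¥586B
  Liabilities: Checkable deposits −¥586B
So the change in currency in circulation is +¥455 billion.

+¥455 billion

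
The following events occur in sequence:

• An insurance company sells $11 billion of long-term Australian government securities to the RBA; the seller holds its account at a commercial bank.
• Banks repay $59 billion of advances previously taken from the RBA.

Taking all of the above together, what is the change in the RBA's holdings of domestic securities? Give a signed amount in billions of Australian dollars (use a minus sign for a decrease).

+$11 billion

Asset purchase (from non-banks) $11 billion: securities added to the RBA's portfolio → +$11B.
Discount-window repayment $59 billion: the RBA's securities portfolio is untouched → 0.
Net: 11 + 0 = +$11 billion.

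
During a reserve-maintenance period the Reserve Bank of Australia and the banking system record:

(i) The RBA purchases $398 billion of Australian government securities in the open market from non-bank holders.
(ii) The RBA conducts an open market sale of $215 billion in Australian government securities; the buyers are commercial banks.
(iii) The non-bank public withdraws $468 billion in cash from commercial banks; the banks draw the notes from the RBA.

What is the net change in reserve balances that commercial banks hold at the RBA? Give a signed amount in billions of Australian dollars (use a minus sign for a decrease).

-$285 billion

RBA balance sheet:
  Assets:      Securities +$183B
  Liabilities: Bank reserves −$285B, Currency in circulation +$468B
Commercial banking system:
  Assets:      Reserves at CB −$285B, Securities +$215B
  Liabilities: Checkable deposits −$70B
So the change in reserve balances that commercial banks hold at the RBA is -$285 billion.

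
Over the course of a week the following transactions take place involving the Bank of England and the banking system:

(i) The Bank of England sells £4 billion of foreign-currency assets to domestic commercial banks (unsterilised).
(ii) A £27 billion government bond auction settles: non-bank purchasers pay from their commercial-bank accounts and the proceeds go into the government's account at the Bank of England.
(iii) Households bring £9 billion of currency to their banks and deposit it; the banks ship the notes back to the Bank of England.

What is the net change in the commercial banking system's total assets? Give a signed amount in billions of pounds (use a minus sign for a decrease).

Bank of England balance sheet:
  Assets:      Foreign assets −£4B
  Liabilities: Bank reserves −£22B, Currency in circulation −£9B, Government deposits +£27B
Commercial banking system:
  Assets:      Reserves at CB −£22B, Foreign assets +£4B
  Liabilities: Checkable deposits −£18B
Change in total bank assets = -£18 billion.

-£18 billion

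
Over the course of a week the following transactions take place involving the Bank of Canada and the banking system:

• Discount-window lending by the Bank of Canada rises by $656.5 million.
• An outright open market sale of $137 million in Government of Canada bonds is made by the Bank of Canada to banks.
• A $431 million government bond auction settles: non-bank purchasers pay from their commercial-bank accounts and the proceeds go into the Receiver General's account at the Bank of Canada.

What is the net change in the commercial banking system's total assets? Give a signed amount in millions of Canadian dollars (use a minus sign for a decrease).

Bank of Canada balance sheet:
  Assets:      Securities −$137M, Loans to banks +$656.5M
  Liabilities: Bank reserves +$88.5M, Government deposits +$431M
Commercial banking system:
  Assets:      Reserves at CB +$88.5M, Securities +$137M
  Liabilities: Checkable deposits −$431M, Borrowings from CB +$656.5M
Change in total bank assets = +$225.5 million.

+$225.5 million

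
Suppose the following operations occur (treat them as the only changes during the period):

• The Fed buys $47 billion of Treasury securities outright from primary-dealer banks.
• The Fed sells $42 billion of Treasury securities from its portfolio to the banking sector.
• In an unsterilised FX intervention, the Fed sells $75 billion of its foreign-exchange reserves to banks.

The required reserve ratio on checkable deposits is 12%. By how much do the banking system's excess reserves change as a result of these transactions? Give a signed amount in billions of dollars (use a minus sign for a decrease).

OMO purchase (from banks) $47 billion: reserves +$47B, deposits 0.
OMO sale (to banks) $42 billion: reserves −$42B, deposits 0.
FX sale $75 billion: reserves −$75B, deposits 0.
Totals: Δreserves = −$70B, Δdeposits = 0.
Δrequired reserves = 12% × 0 = 0.
Δexcess reserves = Δreserves − Δrequired = −$70B − (0) = -$70 billion.

-$70 billion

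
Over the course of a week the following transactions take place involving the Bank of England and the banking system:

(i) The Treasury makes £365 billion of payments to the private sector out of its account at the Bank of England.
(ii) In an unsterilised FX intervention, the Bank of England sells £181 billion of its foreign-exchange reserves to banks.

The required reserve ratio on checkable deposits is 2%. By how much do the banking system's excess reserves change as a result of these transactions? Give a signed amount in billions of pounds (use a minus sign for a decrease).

Government spending £365 billion: reserves +£365B, deposits +£365B.
FX sale £181 billion: reserves −£181B, deposits 0.
Totals: Δreserves = +£184B, Δdeposits = +£365B.
Δrequired reserves = 2% × +£365B = +£7.3B.
Δexcess reserves = Δreserves − Δrequired = +£184B − (+£7.3B) = +£176.7 billion.

+£176.7 billion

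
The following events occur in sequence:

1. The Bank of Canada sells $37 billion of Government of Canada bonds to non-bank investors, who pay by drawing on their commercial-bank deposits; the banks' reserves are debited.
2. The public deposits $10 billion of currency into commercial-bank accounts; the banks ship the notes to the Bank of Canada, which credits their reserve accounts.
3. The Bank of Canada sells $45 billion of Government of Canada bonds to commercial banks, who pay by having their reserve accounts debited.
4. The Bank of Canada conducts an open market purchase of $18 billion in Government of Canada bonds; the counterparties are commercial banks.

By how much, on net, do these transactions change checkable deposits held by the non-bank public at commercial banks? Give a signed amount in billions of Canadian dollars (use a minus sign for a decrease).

-$27 billion

Asset sale (to non-banks) $37 billion: non-bank counterparties' bank balances fall → −$37B.
Currency deposit $10 billion: non-bank counterparties' bank balances rise → +$10B.
OMO sale (to banks) $45 billion: the counterparty is a bank, so public deposits are unchanged → 0.
OMO purchase (from banks) $18 billion: the counterparty is a bank, so public deposits are unchanged → 0.
Net: −37 + 10 + 0 + 0 = -$27 billion.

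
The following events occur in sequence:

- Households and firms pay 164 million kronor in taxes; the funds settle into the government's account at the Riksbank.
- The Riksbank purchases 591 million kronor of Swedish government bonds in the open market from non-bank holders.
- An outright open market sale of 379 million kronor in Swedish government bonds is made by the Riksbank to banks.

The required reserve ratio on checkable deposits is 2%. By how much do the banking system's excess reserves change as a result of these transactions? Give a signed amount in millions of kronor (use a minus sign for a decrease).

+39.46 million

Government account inflow 164 million kronor: reserves −164M, deposits −164M.
Asset purchase (from non-banks) 591 million kronor: reserves +591M, deposits +591M.
OMO sale (to banks) 379 million kronor: reserves −379M, deposits 0.
Totals: Δreserves = +48M, Δdeposits = +427M.
Δrequired reserves = 2% × +427M = +8.54M.
Δexcess reserves = Δreserves − Δrequired = +48M − (+8.54M) = +39.46 million.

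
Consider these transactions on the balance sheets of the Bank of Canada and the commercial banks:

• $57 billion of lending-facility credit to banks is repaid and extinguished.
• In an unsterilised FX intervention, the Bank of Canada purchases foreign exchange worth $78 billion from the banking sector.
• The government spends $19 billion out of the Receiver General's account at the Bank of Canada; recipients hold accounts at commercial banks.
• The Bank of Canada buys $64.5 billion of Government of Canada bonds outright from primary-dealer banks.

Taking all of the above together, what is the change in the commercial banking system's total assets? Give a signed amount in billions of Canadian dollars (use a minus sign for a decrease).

-$38 billion

Bank of Canada balance sheet:
  Assets:      Securities +$64.5B, Loans to banks −$57B, Foreign assets +$78B
  Liabilities: Bank reserves +$104.5B, Government deposits −$19B
Commercial banking system:
  Assets:      Reserves at CB +$104.5B, Securities −$64.5B, Foreign assets −$78B
  Liabilities: Checkable deposits +$19B, Borrowings from CB −$57B
Change in total bank assets = -$38 billion.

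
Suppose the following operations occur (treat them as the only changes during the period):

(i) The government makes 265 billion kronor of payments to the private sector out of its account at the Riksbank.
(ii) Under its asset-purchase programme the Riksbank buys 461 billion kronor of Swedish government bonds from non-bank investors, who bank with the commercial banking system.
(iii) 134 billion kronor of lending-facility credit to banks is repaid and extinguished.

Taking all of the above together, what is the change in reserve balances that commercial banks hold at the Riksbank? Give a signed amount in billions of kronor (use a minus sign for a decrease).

Government spending 265 billion kronor: government payments flow into bank reserve accounts → +265B.
Asset purchase (from non-banks) 461 billion kronor: the Riksbank pays by crediting reserve accounts → +461B.
Discount-window repayment 134 billion kronor: repayment is debited from reserves → −134B.
Net: 265 + 461 − 134 = +592 billion.

+592 billion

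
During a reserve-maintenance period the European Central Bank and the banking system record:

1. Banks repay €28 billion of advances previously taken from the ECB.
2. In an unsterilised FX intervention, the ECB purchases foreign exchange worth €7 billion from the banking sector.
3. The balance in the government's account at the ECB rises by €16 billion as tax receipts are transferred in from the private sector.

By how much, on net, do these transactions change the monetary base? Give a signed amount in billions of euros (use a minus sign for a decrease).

Discount-window repayment €28 billion: ECB balance sheet contracts → −€28B.
FX purchase €7 billion: ECB balance sheet expands → +€7B.
Government account inflow €16 billion: reserves shift to a non-base liability → −€16B.
Net: −28 + 7 − 16 = -€37 billion.

-€37 billion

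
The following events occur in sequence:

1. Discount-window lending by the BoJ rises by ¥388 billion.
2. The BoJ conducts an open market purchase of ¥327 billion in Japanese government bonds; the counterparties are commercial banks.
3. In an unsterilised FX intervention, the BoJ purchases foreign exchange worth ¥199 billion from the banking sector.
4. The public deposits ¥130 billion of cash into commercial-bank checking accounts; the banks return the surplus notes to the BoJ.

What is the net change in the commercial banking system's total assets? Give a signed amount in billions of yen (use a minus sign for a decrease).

Discount-window loan ¥388 billion: bank balance sheets expand → +¥388B.
OMO purchase (from banks) ¥327 billion: just an asset swap on bank balance sheets → 0.
FX purchase ¥199 billion: just an asset swap on bank balance sheets → 0.
Currency deposit ¥130 billion: bank balance sheets expand → +¥130B.
Net: 388 + 0 + 0 + 130 = +¥518 billion.

+¥518 billion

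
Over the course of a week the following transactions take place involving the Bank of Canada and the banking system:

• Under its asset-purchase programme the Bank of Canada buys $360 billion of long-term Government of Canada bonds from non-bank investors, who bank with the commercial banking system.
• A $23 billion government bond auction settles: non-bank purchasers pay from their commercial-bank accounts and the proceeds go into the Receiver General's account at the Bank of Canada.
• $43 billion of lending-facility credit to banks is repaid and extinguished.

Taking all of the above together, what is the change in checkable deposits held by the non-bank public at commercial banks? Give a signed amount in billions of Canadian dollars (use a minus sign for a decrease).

Asset purchase (from non-banks) $360 billion: non-bank counterparties' bank balances rise → +$360B.
Government account inflow $23 billion: non-bank counterparties' bank balances fall → −$23B.
Discount-window repayment $43 billion: the counterparty is a bank, so public deposits are unchanged → 0.
Net: 360 − 23 + 0 = +$337 billion.

+$337 billion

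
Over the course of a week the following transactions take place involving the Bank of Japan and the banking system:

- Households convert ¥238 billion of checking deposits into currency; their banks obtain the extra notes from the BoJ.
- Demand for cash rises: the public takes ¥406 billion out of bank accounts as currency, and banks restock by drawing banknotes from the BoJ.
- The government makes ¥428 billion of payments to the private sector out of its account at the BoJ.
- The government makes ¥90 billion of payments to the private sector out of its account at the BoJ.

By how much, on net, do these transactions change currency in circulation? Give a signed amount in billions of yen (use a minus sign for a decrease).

BoJ balance sheet:
  Assets:      no change
  Liabilities: Bank reserves −¥126B, Currency in circulation +¥644B, Government deposits −¥518B
Commercial banking system:
  Assets:      Reserves at CB −¥126B
  Liabilities: Checkable deposits −¥126B
So the change in currency in circulation is +¥644 billion.

+¥644 billion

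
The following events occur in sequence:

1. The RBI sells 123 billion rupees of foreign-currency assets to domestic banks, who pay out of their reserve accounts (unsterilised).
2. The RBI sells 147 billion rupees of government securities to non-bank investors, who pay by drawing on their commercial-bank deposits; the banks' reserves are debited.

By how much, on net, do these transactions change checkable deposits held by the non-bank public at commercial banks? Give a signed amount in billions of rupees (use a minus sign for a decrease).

-147 billion

FX sale 123 billion rupees: the counterparty is a bank, so public deposits are unchanged → 0.
Asset sale (to non-banks) 147 billion rupees: non-bank counterparties' bank balances fall → −147B.
Net: 0 − 147 = -147 billion.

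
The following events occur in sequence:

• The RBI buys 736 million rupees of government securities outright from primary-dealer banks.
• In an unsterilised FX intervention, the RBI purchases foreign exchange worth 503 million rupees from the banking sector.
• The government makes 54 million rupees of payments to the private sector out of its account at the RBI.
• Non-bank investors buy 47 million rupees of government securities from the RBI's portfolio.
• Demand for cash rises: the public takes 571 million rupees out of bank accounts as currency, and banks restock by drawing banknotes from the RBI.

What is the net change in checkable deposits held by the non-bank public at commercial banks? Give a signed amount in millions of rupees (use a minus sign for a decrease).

-564 million

OMO purchase (from banks) 736 million rupees: the counterparty is a bank, so public deposits are unchanged → 0.
FX purchase 503 million rupees: the counterparty is a bank, so public deposits are unchanged → 0.
Government spending 54 million rupees: non-bank counterparties' bank balances rise → +54M.
Asset sale (to non-banks) 47 million rupees: non-bank counterparties' bank balances fall → −47M.
Currency withdrawal 571 million rupees: non-bank counterparties' bank balances fall → −571M.
Net: 0 + 0 + 54 − 47 − 571 = -564 million.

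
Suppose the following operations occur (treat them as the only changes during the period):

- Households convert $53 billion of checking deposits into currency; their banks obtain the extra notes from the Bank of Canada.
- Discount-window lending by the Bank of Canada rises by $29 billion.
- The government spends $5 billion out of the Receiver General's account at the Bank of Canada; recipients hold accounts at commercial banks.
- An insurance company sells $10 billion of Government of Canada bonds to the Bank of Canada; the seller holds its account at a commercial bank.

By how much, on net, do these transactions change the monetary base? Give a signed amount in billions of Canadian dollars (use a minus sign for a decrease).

Currency withdrawal $53 billion: just a shift between currency and reserves — both are base money → 0.
Discount-window loan $29 billion: Bank of Canada balance sheet expands → +$29B.
Government spending $5 billion: a non-base liability converts back to reserves → +$5B.
Asset purchase (from non-banks) $10 billion: Bank of Canada balance sheet expands → +$10B.
Net: 0 + 29 + 5 + 10 = +$44 billion.

+$44 billion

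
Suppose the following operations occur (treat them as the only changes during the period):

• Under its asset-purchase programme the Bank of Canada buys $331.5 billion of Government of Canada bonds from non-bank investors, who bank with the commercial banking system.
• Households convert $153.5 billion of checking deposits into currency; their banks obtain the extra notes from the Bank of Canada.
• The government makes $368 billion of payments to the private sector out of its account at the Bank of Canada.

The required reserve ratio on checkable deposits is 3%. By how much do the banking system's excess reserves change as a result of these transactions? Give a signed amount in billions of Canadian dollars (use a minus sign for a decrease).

+$529.62 billion

Asset purchase (from non-banks) $331.5 billion: reserves +$331.5B, deposits +$331.5B.
Currency withdrawal $153.5 billion: reserves −$153.5B, deposits −$153.5B.
Government spending $368 billion: reserves +$368B, deposits +$368B.
Totals: Δreserves = +$546B, Δdeposits = +$546B.
Δrequired reserves = 3% × +$546B = +$16.38B.
Δexcess reserves = Δreserves − Δrequired = +$546B − (+$16.38B) = +$529.62 billion.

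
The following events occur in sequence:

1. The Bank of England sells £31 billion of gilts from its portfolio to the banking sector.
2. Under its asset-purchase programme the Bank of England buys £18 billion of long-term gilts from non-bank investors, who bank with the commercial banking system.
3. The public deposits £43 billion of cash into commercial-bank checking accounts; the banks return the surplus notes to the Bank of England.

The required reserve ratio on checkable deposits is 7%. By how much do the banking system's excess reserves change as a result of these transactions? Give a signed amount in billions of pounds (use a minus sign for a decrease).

OMO sale (to banks) £31 billion: reserves −£31B, deposits 0.
Asset purchase (from non-banks) £18 billion: reserves +£18B, deposits +£18B.
Currency deposit £43 billion: reserves +£43B, deposits +£43B.
Totals: Δreserves = +£30B, Δdeposits = +£61B.
Δrequired reserves = 7% × +£61B = +£4.27B.
Δexcess reserves = Δreserves − Δrequired = +£30B − (+£4.27B) = +£25.73 billion.

+£25.73 billion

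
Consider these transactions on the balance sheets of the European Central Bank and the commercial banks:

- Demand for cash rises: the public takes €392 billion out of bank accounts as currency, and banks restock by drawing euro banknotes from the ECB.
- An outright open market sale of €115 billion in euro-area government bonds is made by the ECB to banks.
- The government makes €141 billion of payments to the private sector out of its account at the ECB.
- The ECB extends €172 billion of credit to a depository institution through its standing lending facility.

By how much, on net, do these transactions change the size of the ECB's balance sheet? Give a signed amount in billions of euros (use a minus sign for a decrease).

Currency withdrawal €392 billion: only the composition of liabilities changes → 0.
OMO sale (to banks) €115 billion: an ECB asset is shed → −€115B.
Government spending €141 billion: only the composition of liabilities changes → 0.
Discount-window loan €172 billion: an ECB asset is acquired → +€172B.
Net: 0 − 115 + 0 + 172 = +€57 billion.

+€57 billion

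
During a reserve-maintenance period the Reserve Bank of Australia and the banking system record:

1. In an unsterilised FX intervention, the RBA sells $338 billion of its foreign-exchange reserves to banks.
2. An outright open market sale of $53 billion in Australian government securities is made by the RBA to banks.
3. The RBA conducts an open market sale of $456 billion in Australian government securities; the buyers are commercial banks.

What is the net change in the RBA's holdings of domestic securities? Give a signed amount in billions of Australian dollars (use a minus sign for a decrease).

-$509 billion

FX sale $338 billion: the RBA's securities portfolio is untouched → 0.
OMO sale (to banks) $53 billion: securities removed from the RBA's portfolio → −$53B.
OMO sale (to banks) $456 billion: securities removed from the RBA's portfolio → −$456B.
Net: 0 − 53 − 456 = -$509 billion.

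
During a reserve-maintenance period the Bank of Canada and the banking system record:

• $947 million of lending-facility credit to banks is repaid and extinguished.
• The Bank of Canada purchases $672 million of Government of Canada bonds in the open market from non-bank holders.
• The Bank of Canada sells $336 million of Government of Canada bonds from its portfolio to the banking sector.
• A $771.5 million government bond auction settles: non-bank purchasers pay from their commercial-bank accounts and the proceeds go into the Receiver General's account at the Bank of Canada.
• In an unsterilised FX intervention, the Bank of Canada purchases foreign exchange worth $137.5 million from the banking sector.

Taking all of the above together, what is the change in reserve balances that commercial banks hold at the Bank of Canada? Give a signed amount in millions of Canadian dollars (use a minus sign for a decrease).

-$1245 million

Discount-window repayment $947 million: repayment is debited from reserves → −$947M.
Asset purchase (from non-banks) $672 million: the Bank of Canada pays by crediting reserve accounts → +$672M.
OMO sale (to banks) $336 million: the buying banks pay out of their reserve balances → −$336M.
Government account inflow $771.5 million: funds move from bank reserves into the government account → −$771.5M.
FX purchase $137.5 million: the Bank of Canada pays by crediting reserve accounts → +$137.5M.
Net: −947 + 672 − 336 − 771.5 + 137.5 = -$1245 million.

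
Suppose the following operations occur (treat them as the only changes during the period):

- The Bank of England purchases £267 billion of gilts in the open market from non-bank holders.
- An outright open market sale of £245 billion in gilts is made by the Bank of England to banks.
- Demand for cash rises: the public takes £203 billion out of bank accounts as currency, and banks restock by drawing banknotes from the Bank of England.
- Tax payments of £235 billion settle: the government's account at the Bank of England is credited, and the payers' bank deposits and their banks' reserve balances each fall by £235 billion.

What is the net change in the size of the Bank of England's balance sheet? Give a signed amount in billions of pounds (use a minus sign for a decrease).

+£22 billion

Asset purchase (from non-banks) £267 billion: a Bank of England asset is acquired → +£267B.
OMO sale (to banks) £245 billion: a Bank of England asset is shed → −£245B.
Currency withdrawal £203 billion: only the composition of liabilities changes → 0.
Government account inflow £235 billion: only the composition of liabilities changes → 0.
Net: 267 − 245 + 0 + 0 = +£22 billion.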